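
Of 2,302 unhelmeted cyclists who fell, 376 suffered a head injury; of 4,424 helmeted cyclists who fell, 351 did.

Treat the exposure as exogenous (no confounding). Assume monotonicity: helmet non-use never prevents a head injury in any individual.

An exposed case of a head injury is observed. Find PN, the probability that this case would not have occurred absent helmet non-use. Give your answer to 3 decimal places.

p₁ = P(outcome | exposed) = 376/2302 = 0.16334
p₀ = P(outcome | unexposed) = 351/4424 = 0.07934
Under exogeneity and monotonicity, PN = (p₁ − p₀) / p₁.
PN = (0.16334 − 0.07934) / 0.16334 = 0.083996 / 0.16334 ≈ 0.5143

PN ≈ 0.514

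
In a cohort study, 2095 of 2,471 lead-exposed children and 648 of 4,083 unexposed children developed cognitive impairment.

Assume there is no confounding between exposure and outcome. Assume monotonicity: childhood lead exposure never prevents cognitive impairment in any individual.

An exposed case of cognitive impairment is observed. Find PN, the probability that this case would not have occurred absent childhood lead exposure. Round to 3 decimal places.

PN ≈ 0.813

p₁ = P(outcome | exposed) = 2095/2471 = 0.84783
p₀ = P(outcome | unexposed) = 648/4083 = 0.15871
Under exogeneity and monotonicity, PN = (p₁ − p₀) / p₁.
PN = (0.84783 − 0.15871) / 0.84783 = 0.68913 / 0.84783 ≈ 0.8128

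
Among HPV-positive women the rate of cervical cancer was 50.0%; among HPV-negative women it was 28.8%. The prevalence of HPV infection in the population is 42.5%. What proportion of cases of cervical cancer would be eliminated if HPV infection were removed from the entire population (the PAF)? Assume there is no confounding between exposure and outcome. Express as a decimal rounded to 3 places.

p₁ = 0.5, p₀ = 0.288.
Overall risk P(Y=1) = π·p₁ + (1−π)·p₀ = 0.425×0.5 + 0.575×0.288 = 0.3781.
Under exogeneity, PAF = [P(Y=1) − p₀] / P(Y=1).
PAF = (0.3781 − 0.288) / 0.3781 ≈ 0.2383

PAF ≈ 0.238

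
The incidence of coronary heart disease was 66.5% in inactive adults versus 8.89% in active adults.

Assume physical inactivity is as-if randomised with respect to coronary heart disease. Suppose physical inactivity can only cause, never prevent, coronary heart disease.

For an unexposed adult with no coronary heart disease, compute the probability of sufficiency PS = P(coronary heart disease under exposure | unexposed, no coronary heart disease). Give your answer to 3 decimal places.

p₁ = 0.665, p₀ = 0.0889.
Under exogeneity and monotonicity, PS = (p₁ − p₀) / (1 − p₀).
PS = (0.665 − 0.0889) / (1 − 0.0889) = 0.5761 / 0.9111 ≈ 0.6323

PS ≈ 0.632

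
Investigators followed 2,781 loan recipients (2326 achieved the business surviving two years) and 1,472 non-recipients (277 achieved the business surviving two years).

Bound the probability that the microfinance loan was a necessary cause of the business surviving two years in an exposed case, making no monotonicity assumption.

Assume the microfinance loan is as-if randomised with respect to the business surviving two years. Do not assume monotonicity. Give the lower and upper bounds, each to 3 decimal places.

p₁ = P(outcome | exposed) = 2326/2781 = 0.83639
p₀ = P(outcome | unexposed) = 277/1472 = 0.18818
Under exogeneity alone the bounds on PN are max{0,(p₁−p₀)/p₁} ≤ PN ≤ min{1,(1−p₀)/p₁}.
  lower = (p₁ − p₀)/p₁ = 0.64821 / 0.83639 ≈ 0.7750
  upper = min{1, (1 − p₀)/p₁} = 0.81182 / 0.83639 ≈ 0.9706

0.775 ≤ PN ≤ 0.971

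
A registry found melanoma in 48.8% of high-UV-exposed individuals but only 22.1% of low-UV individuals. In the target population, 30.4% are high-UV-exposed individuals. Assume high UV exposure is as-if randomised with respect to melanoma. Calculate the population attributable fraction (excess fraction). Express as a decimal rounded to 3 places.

PAF ≈ 0.269

p₁ = 0.488, p₀ = 0.221.
Overall risk P(Y=1) = π·p₁ + (1−π)·p₀ = 0.304×0.488 + 0.696×0.221 = 0.30217.
Under exogeneity, PAF = [P(Y=1) − p₀] / P(Y=1).
PAF = (0.30217 − 0.221) / 0.30217 ≈ 0.2686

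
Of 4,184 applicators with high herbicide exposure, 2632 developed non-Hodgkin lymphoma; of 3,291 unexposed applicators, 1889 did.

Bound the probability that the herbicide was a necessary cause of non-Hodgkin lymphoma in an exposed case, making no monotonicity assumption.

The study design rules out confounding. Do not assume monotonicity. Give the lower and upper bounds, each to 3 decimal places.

0.088 ≤ PN ≤ 0.677

p₁ = P(outcome | exposed) = 2632/4184 = 0.62906
p₀ = P(outcome | unexposed) = 1889/3291 = 0.57399
Under exogeneity alone the bounds on PN are max{0,(p₁−p₀)/p₁} ≤ PN ≤ min{1,(1−p₀)/p₁}.
  lower = (p₁ − p₀)/p₁ = 0.055073 / 0.62906 ≈ 0.0875
  upper = min{1, (1 − p₀)/p₁} = 0.42601 / 0.62906 ≈ 0.6772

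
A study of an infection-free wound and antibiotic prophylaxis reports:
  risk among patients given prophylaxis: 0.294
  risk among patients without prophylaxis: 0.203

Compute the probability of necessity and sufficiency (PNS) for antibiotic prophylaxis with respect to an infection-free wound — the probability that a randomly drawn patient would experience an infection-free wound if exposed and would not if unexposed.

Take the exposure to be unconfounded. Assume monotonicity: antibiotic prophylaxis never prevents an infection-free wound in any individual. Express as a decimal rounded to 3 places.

Let p₁ = 0.294, p₀ = 0.203.
Under exogeneity and monotonicity, PNS = p₁ − p₀.
PNS = 0.294 − 0.203 = 0.091

PNS ≈ 0.091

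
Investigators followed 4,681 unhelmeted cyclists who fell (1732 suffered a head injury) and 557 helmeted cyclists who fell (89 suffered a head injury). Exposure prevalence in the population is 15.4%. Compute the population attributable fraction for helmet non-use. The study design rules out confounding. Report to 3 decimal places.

PAF ≈ 0.168

p₁ = P(outcome | exposed) = 1732/4681 = 0.37001
p₀ = P(outcome | unexposed) = 89/557 = 0.15978
Overall risk P(Y=1) = π·p₁ + (1−π)·p₀ = 0.154×0.37001 + 0.846×0.15978 = 0.19216.
Under exogeneity, PAF = [P(Y=1) − p₀] / P(Y=1).
PAF = (0.19216 − 0.15978) / 0.19216 ≈ 0.1685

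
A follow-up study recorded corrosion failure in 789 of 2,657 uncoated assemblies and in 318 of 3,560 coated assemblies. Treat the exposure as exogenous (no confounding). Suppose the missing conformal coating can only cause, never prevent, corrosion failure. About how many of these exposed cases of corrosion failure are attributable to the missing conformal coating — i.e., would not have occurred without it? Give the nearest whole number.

about 552 cases

p₁ = P(outcome | exposed) = 789/2657 = 0.29695
p₀ = P(outcome | unexposed) = 318/3560 = 0.089326
PN = (p₁ − p₀)/p₁ = (0.29695 − 0.089326) / 0.29695 ≈ 0.69919.
Attributable cases ≈ PN × (exposed cases) = 0.69919 × 789 ≈ 551.66.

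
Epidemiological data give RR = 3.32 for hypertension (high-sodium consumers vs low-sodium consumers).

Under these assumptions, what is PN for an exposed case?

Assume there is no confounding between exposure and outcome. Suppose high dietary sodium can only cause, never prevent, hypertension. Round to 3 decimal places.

PN ≈ 0.699

Under exogeneity and monotonicity, PN = (RR − 1) / RR = 1 − 1/RR.
PN = (3.32 − 1) / 3.32 = 2.32 / 3.32 ≈ 0.6988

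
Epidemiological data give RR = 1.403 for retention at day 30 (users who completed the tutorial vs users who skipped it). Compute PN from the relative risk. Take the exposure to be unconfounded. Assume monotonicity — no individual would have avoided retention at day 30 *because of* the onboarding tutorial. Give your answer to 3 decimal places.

Under exogeneity and monotonicity, PN = (RR − 1) / RR = 1 − 1/RR.
PN = (1.403 − 1) / 1.403 = 0.403 / 1.403 ≈ 0.2872

PN ≈ 0.287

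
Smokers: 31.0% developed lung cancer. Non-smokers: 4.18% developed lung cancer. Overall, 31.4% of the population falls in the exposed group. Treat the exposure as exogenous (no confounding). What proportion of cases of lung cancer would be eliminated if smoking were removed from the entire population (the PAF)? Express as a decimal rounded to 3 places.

p₁ = 0.31, p₀ = 0.0418.
Overall risk P(Y=1) = π·p₁ + (1−π)·p₀ = 0.314×0.31 + 0.686×0.0418 = 0.12601.
Under exogeneity, PAF = [P(Y=1) − p₀] / P(Y=1).
PAF = (0.12601 − 0.0418) / 0.12601 ≈ 0.6683

PAF ≈ 0.668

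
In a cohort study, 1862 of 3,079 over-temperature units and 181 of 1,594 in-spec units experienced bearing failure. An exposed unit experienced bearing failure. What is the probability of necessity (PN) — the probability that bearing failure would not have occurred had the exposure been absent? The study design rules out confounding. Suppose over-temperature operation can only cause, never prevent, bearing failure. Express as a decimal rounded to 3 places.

p₁ = P(outcome | exposed) = 1862/3079 = 0.60474
p₀ = P(outcome | unexposed) = 181/1594 = 0.11355
Under exogeneity and monotonicity, PN = (p₁ − p₀) / p₁.
PN = (0.60474 − 0.11355) / 0.60474 = 0.49119 / 0.60474 ≈ 0.8122

PN ≈ 0.812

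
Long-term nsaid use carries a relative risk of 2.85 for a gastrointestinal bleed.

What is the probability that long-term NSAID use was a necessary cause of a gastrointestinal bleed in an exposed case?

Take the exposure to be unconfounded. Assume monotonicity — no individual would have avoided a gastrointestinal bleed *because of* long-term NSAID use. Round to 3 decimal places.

PN ≈ 0.649

Under exogeneity and monotonicity, PN = (RR − 1) / RR = 1 − 1/RR.
PN = (2.85 − 1) / 2.85 = 1.85 / 2.85 ≈ 0.6491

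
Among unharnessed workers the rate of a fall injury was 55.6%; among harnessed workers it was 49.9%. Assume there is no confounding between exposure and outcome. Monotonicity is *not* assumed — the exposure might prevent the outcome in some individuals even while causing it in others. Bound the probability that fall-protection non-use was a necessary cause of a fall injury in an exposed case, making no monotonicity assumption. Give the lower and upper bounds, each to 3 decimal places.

0.103 ≤ PN ≤ 0.901

p₁ = 0.556, p₀ = 0.499.
Under exogeneity alone the bounds on PN are max{0,(p₁−p₀)/p₁} ≤ PN ≤ min{1,(1−p₀)/p₁}.
  lower = (p₁ − p₀)/p₁ = 0.057 / 0.556 ≈ 0.1025
  upper = min{1, (1 − p₀)/p₁} = 0.501 / 0.556 ≈ 0.9011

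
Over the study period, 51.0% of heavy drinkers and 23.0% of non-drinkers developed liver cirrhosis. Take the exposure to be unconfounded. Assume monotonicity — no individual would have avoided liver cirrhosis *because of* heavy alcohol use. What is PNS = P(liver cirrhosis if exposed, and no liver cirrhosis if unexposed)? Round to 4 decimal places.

PNS ≈ 0.2800

p₁ = 0.51, p₀ = 0.23.
Under exogeneity and monotonicity, PNS = p₁ − p₀.
PNS = 0.51 − 0.23 = 0.28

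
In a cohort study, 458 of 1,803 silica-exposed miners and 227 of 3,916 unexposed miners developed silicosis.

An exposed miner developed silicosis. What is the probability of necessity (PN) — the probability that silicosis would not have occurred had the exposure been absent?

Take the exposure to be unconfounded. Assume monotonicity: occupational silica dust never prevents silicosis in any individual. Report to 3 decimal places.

p₁ = P(outcome | exposed) = 458/1803 = 0.25402
p₀ = P(outcome | unexposed) = 227/3916 = 0.057967
Under exogeneity and monotonicity, PN = (p₁ − p₀) / p₁.
PN = (0.25402 − 0.057967) / 0.25402 = 0.19605 / 0.25402 ≈ 0.7718

PN ≈ 0.772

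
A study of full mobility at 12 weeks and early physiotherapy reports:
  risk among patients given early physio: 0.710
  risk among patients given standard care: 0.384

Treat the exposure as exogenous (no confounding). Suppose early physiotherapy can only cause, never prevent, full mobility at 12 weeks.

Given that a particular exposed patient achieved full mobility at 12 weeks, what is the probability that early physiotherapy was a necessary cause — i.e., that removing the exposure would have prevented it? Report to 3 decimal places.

PN ≈ 0.459

Let p₁ = 0.71, p₀ = 0.384.
Under exogeneity and monotonicity, PN = (p₁ − p₀) / p₁.
PN = (0.71 − 0.384) / 0.71 = 0.326 / 0.71 ≈ 0.4592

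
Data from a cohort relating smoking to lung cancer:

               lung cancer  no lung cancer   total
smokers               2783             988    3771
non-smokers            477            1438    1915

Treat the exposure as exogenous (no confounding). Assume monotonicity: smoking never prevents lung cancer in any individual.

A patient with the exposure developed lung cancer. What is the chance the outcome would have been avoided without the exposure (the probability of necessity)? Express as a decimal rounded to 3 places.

p₁ = P(outcome | exposed) = 2783/3771 = 0.738
p₀ = P(outcome | unexposed) = 477/1915 = 0.24909
Under exogeneity and monotonicity, PN = (p₁ − p₀) / p₁.
PN = (0.738 − 0.24909) / 0.738 = 0.48891 / 0.738 ≈ 0.6625

PN ≈ 0.662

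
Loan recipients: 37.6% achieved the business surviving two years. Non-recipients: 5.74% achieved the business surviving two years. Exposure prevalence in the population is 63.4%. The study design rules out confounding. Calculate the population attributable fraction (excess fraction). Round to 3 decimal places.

PAF ≈ 0.779

p₁ = 0.376, p₀ = 0.0574.
Overall risk P(Y=1) = π·p₁ + (1−π)·p₀ = 0.634×0.376 + 0.366×0.0574 = 0.25939.
Under exogeneity, PAF = [P(Y=1) − p₀] / P(Y=1).
PAF = (0.25939 − 0.0574) / 0.25939 ≈ 0.7787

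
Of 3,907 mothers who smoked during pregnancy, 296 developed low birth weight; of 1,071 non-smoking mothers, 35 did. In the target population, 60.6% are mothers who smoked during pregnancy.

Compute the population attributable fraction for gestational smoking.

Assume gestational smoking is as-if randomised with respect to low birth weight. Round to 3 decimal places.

PAF ≈ 0.444

p₁ = P(outcome | exposed) = 296/3907 = 0.075761
p₀ = P(outcome | unexposed) = 35/1071 = 0.03268
Overall risk P(Y=1) = π·p₁ + (1−π)·p₀ = 0.606×0.075761 + 0.394×0.03268 = 0.058787.
Under exogeneity, PAF = [P(Y=1) − p₀] / P(Y=1).
PAF = (0.058787 − 0.03268) / 0.058787 ≈ 0.4441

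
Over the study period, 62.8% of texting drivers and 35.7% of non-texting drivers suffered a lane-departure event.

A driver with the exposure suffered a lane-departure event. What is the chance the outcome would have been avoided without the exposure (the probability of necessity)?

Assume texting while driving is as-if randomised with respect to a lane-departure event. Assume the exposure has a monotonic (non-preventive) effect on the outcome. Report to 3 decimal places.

p₁ = 0.628, p₀ = 0.357.
Under exogeneity and monotonicity, PN = (p₁ − p₀) / p₁.
PN = (0.628 − 0.357) / 0.628 = 0.271 / 0.628 ≈ 0.4315

PN ≈ 0.432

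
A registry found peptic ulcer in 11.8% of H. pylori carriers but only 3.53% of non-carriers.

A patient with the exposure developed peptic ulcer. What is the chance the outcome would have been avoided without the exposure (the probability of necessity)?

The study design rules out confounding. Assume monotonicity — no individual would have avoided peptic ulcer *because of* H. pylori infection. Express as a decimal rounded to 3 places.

PN ≈ 0.701

p₁ = 0.118, p₀ = 0.0353.
Under exogeneity and monotonicity, PN = (p₁ − p₀) / p₁.
PN = (0.118 − 0.0353) / 0.118 = 0.0827 / 0.118 ≈ 0.7008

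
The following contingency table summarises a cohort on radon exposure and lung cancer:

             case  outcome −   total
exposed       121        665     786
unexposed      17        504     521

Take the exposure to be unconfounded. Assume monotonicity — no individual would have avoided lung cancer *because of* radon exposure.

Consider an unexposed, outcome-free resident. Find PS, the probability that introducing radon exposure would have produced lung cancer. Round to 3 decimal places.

p₁ = P(outcome | exposed) = 121/786 = 0.15394
p₀ = P(outcome | unexposed) = 17/521 = 0.03263
Under exogeneity and monotonicity, PS = (p₁ − p₀) / (1 − p₀).
PS = (0.15394 − 0.03263) / (1 − 0.03263) = 0.12131 / 0.96737 ≈ 0.1254

PS ≈ 0.125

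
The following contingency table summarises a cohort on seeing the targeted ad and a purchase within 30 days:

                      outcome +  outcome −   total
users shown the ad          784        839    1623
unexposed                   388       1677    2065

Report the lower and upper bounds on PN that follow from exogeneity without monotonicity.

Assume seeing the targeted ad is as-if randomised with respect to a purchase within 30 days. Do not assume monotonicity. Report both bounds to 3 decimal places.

0.611 ≤ PN ≤ 1.000

p₁ = P(outcome | exposed) = 784/1623 = 0.48306
p₀ = P(outcome | unexposed) = 388/2065 = 0.18789
Under exogeneity alone the bounds on PN are max{0,(p₁−p₀)/p₁} ≤ PN ≤ min{1,(1−p₀)/p₁}.
  lower = (p₁ − p₀)/p₁ = 0.29516 / 0.48306 ≈ 0.6110
  upper = min{1, (1 − p₀)/p₁} = 0.81211 / 0.48306 ≈ 1.6812 → capped at 1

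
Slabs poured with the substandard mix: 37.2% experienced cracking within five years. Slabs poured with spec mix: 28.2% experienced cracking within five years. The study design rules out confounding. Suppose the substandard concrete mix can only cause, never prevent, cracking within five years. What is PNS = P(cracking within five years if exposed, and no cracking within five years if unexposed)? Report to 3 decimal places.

p₁ = 0.372, p₀ = 0.282.
Under exogeneity and monotonicity, PNS = p₁ − p₀.
PNS = 0.372 − 0.282 = 0.09

PNS ≈ 0.090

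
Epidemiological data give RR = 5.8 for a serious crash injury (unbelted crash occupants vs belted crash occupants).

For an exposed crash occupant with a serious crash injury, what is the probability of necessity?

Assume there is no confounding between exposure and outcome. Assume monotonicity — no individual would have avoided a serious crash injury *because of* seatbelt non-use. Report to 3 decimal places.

Under exogeneity and monotonicity, PN = (RR − 1) / RR = 1 − 1/RR.
PN = (5.8 − 1) / 5.8 = 4.8 / 5.8 ≈ 0.8276

PN ≈ 0.828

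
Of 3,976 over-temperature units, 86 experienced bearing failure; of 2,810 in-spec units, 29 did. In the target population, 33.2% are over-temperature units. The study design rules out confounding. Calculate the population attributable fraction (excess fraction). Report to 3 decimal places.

p₁ = P(outcome | exposed) = 86/3976 = 0.02163
p₀ = P(outcome | unexposed) = 29/2810 = 0.01032
Overall risk P(Y=1) = π·p₁ + (1−π)·p₀ = 0.332×0.02163 + 0.668×0.01032 = 0.014075.
Under exogeneity, PAF = [P(Y=1) − p₀] / P(Y=1).
PAF = (0.014075 − 0.01032) / 0.014075 ≈ 0.2668

PAF ≈ 0.267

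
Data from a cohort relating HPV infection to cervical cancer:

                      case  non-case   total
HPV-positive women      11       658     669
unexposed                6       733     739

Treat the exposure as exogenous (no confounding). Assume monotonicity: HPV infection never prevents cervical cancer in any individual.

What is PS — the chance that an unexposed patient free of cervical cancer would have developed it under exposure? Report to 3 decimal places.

p₁ = P(outcome | exposed) = 11/669 = 0.016442
p₀ = P(outcome | unexposed) = 6/739 = 0.0081191
Under exogeneity and monotonicity, PS = (p₁ − p₀) / (1 − p₀).
PS = (0.016442 − 0.0081191) / (1 − 0.0081191) = 0.0083234 / 0.99188 ≈ 0.0084

PS ≈ 0.008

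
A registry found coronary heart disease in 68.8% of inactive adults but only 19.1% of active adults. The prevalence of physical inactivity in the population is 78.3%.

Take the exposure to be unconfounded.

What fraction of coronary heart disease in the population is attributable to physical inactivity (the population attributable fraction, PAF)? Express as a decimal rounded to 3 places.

PAF ≈ 0.671

p₁ = 0.688, p₀ = 0.191.
Overall risk P(Y=1) = π·p₁ + (1−π)·p₀ = 0.783×0.688 + 0.217×0.191 = 0.58015.
Under exogeneity, PAF = [P(Y=1) − p₀] / P(Y=1).
PAF = (0.58015 − 0.191) / 0.58015 ≈ 0.6708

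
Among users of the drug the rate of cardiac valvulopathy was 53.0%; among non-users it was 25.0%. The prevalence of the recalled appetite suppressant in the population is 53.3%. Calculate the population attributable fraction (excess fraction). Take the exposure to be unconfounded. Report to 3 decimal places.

PAF ≈ 0.374

p₁ = 0.53, p₀ = 0.25.
Overall risk P(Y=1) = π·p₁ + (1−π)·p₀ = 0.533×0.53 + 0.467×0.25 = 0.39924.
Under exogeneity, PAF = [P(Y=1) − p₀] / P(Y=1).
PAF = (0.39924 − 0.25) / 0.39924 ≈ 0.3738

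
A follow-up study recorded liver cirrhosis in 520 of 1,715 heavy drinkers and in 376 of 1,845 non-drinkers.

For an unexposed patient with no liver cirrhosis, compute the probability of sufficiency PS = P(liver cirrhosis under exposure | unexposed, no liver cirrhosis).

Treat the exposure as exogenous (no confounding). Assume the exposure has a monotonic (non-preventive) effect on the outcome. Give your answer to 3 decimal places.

p₁ = P(outcome | exposed) = 520/1715 = 0.30321
p₀ = P(outcome | unexposed) = 376/1845 = 0.20379
Under exogeneity and monotonicity, PS = (p₁ − p₀) / (1 − p₀).
PS = (0.30321 − 0.20379) / (1 − 0.20379) = 0.099413 / 0.79621 ≈ 0.1249

PS ≈ 0.125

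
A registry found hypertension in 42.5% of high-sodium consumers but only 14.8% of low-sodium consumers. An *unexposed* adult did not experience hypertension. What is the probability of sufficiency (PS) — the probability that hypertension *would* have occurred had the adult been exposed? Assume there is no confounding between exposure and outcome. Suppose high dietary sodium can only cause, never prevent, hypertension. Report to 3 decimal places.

p₁ = 0.425, p₀ = 0.148.
Under exogeneity and monotonicity, PS = (p₁ − p₀) / (1 − p₀).
PS = (0.425 − 0.148) / (1 − 0.148) = 0.277 / 0.852 ≈ 0.3251

PS ≈ 0.325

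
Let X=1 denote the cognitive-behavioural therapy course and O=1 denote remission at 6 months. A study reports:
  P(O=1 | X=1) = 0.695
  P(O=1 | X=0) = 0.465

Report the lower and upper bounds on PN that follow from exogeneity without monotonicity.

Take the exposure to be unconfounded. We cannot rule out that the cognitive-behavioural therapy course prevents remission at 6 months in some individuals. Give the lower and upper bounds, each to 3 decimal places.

Let p₁ = 0.695, p₀ = 0.465.
Under exogeneity alone the bounds on PN are max{0,(p₁−p₀)/p₁} ≤ PN ≤ min{1,(1−p₀)/p₁}.
  lower = (p₁ − p₀)/p₁ = 0.23 / 0.695 ≈ 0.3309
  upper = min{1, (1 − p₀)/p₁} = 0.535 / 0.695 ≈ 0.7698

0.331 ≤ PN ≤ 0.770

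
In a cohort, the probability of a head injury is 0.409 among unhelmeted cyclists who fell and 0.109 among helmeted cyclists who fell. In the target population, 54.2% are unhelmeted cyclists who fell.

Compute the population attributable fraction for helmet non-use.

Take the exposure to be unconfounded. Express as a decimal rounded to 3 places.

PAF ≈ 0.599

Let p₁ = 0.409, p₀ = 0.109.
Overall risk P(Y=1) = π·p₁ + (1−π)·p₀ = 0.542×0.409 + 0.458×0.109 = 0.2716.
Under exogeneity, PAF = [P(Y=1) − p₀] / P(Y=1).
PAF = (0.2716 − 0.109) / 0.2716 ≈ 0.5987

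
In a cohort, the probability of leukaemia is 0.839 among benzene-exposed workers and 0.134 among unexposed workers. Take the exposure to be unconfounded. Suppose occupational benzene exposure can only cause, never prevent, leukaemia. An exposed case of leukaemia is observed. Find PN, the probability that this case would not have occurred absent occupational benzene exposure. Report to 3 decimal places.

Let p₁ = 0.839, p₀ = 0.134.
Under exogeneity and monotonicity, PN = (p₁ − p₀) / p₁.
PN = (0.839 − 0.134) / 0.839 = 0.705 / 0.839 ≈ 0.8403

PN ≈ 0.840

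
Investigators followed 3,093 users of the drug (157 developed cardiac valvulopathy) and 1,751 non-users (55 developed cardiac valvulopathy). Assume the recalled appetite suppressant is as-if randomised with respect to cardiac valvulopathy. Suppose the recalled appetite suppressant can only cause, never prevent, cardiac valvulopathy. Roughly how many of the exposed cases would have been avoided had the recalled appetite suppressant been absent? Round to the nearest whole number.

p₁ = P(outcome | exposed) = 157/3093 = 0.05076
p₀ = P(outcome | unexposed) = 55/1751 = 0.031411
PN = (p₁ − p₀)/p₁ = (0.05076 − 0.031411) / 0.05076 ≈ 0.38119.
Attributable cases ≈ PN × (exposed cases) = 0.38119 × 157 ≈ 59.85.

about 60 cases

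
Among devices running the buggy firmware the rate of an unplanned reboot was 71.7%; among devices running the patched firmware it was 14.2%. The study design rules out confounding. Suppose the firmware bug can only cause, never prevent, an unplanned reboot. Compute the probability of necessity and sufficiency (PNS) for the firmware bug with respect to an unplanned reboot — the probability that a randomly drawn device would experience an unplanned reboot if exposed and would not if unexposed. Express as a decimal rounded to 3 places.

PNS ≈ 0.575

p₁ = 0.717, p₀ = 0.142.
Under exogeneity and monotonicity, PNS = p₁ − p₀.
PNS = 0.717 − 0.142 = 0.575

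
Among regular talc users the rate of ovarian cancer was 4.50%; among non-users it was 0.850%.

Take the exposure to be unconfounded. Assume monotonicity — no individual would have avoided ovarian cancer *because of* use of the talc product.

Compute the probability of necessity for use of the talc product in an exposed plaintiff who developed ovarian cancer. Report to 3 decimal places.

PN ≈ 0.811

p₁ = 0.045, p₀ = 0.0085.
Under exogeneity and monotonicity, PN = (p₁ − p₀) / p₁.
PN = (0.045 − 0.0085) / 0.045 = 0.0365 / 0.045 ≈ 0.8111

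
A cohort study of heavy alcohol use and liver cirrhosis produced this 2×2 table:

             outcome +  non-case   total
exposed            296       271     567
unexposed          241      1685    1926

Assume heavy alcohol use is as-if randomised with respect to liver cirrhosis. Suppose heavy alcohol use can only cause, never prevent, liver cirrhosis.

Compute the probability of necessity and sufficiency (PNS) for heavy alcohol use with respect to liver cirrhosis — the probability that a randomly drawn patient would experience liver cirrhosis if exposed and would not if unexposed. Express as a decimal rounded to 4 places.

p₁ = P(outcome | exposed) = 296/567 = 0.52205
p₀ = P(outcome | unexposed) = 241/1926 = 0.12513
Under exogeneity and monotonicity, PNS = p₁ − p₀.
PNS = 0.52205 − 0.12513 = 0.39692

PNS ≈ 0.3969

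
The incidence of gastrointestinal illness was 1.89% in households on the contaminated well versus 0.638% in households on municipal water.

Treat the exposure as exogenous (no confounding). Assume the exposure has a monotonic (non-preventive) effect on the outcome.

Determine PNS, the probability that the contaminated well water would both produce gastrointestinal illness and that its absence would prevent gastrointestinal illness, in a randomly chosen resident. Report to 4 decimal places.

PNS ≈ 0.0125

p₁ = 0.0189, p₀ = 0.00638.
Under exogeneity and monotonicity, PNS = p₁ − p₀.
PNS = 0.0189 − 0.00638 = 0.01252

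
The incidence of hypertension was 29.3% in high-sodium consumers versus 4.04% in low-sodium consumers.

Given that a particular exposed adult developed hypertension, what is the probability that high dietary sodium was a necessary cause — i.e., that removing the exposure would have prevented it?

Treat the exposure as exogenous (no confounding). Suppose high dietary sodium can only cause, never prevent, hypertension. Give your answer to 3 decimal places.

PN ≈ 0.862

p₁ = 0.293, p₀ = 0.0404.
Under exogeneity and monotonicity, PN = (p₁ − p₀) / p₁.
PN = (0.293 − 0.0404) / 0.293 = 0.2526 / 0.293 ≈ 0.8621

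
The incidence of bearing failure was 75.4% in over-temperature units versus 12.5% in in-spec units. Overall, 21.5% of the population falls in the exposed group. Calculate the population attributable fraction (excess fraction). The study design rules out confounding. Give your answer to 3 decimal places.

PAF ≈ 0.520

p₁ = 0.754, p₀ = 0.125.
Overall risk P(Y=1) = π·p₁ + (1−π)·p₀ = 0.215×0.754 + 0.785×0.125 = 0.26023.
Under exogeneity, PAF = [P(Y=1) − p₀] / P(Y=1).
PAF = (0.26023 − 0.125) / 0.26023 ≈ 0.5197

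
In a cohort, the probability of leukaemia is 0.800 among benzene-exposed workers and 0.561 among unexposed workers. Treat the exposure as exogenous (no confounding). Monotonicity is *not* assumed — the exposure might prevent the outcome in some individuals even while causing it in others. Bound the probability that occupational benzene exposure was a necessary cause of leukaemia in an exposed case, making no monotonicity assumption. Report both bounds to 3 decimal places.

0.299 ≤ PN ≤ 0.549

Let p₁ = 0.8, p₀ = 0.561.
Under exogeneity alone the bounds on PN are max{0,(p₁−p₀)/p₁} ≤ PN ≤ min{1,(1−p₀)/p₁}.
  lower = (p₁ − p₀)/p₁ = 0.239 / 0.8 ≈ 0.2987
  upper = min{1, (1 − p₀)/p₁} = 0.439 / 0.8 ≈ 0.5487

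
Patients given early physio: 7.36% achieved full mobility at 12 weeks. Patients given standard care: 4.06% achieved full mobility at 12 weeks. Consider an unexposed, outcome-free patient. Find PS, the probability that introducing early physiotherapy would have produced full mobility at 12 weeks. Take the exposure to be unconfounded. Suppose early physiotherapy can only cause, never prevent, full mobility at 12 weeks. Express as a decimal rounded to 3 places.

PS ≈ 0.034

p₁ = 0.0736, p₀ = 0.0406.
Under exogeneity and monotonicity, PS = (p₁ − p₀) / (1 − p₀).
PS = (0.0736 − 0.0406) / (1 − 0.0406) = 0.033 / 0.9594 ≈ 0.0344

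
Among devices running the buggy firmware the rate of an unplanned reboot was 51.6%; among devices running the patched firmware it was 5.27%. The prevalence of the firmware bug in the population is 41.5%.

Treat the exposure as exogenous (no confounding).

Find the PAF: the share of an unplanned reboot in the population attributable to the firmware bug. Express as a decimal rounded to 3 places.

PAF ≈ 0.785

p₁ = 0.516, p₀ = 0.0527.
Overall risk P(Y=1) = π·p₁ + (1−π)·p₀ = 0.415×0.516 + 0.585×0.0527 = 0.24497.
Under exogeneity, PAF = [P(Y=1) − p₀] / P(Y=1).
PAF = (0.24497 − 0.0527) / 0.24497 ≈ 0.7849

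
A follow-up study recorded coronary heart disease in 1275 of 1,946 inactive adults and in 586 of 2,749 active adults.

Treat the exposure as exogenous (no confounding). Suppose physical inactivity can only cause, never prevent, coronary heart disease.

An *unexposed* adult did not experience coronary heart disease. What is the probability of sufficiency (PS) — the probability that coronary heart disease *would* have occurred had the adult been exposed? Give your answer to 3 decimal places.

PS ≈ 0.562

p₁ = P(outcome | exposed) = 1275/1946 = 0.65519
p₀ = P(outcome | unexposed) = 586/2749 = 0.21317
Under exogeneity and monotonicity, PS = (p₁ − p₀) / (1 − p₀).
PS = (0.65519 − 0.21317) / (1 − 0.21317) = 0.44202 / 0.78683 ≈ 0.5618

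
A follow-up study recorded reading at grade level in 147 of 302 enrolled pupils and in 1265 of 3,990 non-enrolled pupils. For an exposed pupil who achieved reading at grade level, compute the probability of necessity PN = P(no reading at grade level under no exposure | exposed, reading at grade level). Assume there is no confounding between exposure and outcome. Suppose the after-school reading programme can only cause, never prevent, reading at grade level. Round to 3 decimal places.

p₁ = P(outcome | exposed) = 147/302 = 0.48675
p₀ = P(outcome | unexposed) = 1265/3990 = 0.31704
Under exogeneity and monotonicity, PN = (p₁ − p₀) / p₁.
PN = (0.48675 − 0.31704) / 0.48675 = 0.16971 / 0.48675 ≈ 0.3487

PN ≈ 0.349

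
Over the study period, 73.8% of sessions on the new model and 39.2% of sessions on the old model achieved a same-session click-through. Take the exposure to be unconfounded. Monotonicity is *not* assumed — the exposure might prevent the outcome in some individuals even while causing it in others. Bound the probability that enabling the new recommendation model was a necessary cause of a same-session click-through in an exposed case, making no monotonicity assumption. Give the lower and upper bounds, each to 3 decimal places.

0.469 ≤ PN ≤ 0.824

p₁ = 0.738, p₀ = 0.392.
Under exogeneity alone the bounds on PN are max{0,(p₁−p₀)/p₁} ≤ PN ≤ min{1,(1−p₀)/p₁}.
  lower = (p₁ − p₀)/p₁ = 0.346 / 0.738 ≈ 0.4688
  upper = min{1, (1 − p₀)/p₁} = 0.608 / 0.738 ≈ 0.8238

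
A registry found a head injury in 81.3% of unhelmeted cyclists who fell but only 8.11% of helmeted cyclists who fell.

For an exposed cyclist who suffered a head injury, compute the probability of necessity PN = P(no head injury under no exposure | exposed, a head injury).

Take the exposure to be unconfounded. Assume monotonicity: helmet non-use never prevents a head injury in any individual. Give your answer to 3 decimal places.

PN ≈ 0.900

p₁ = 0.813, p₀ = 0.0811.
Under exogeneity and monotonicity, PN = (p₁ − p₀) / p₁.
PN = (0.813 − 0.0811) / 0.813 = 0.7319 / 0.813 ≈ 0.9002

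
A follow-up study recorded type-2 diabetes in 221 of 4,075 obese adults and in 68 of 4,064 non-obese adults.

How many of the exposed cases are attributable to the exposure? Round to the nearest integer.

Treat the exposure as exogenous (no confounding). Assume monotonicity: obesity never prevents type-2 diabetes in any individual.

about 153 cases

p₁ = P(outcome | exposed) = 221/4075 = 0.054233
p₀ = P(outcome | unexposed) = 68/4064 = 0.016732
PN = (p₁ − p₀)/p₁ = (0.054233 − 0.016732) / 0.054233 ≈ 0.69147.
Attributable cases ≈ PN × (exposed cases) = 0.69147 × 221 ≈ 152.82.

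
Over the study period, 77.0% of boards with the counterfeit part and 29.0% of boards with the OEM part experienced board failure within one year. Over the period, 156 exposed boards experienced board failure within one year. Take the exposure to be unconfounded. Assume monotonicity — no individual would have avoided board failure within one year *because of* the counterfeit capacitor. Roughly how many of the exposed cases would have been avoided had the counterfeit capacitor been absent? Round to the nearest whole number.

p₁ = 0.77, p₀ = 0.29.
PN = (p₁ − p₀)/p₁ = (0.77 − 0.29) / 0.77 ≈ 0.62338.
Attributable cases ≈ PN × (exposed cases) = 0.62338 × 156 ≈ 97.25.

about 97 cases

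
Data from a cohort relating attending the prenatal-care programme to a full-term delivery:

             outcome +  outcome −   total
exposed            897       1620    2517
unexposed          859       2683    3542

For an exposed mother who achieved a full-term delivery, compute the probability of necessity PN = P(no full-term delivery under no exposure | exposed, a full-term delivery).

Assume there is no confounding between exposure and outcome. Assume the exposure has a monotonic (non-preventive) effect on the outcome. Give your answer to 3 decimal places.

p₁ = P(outcome | exposed) = 897/2517 = 0.35638
p₀ = P(outcome | unexposed) = 859/3542 = 0.24252
Under exogeneity and monotonicity, PN = (p₁ − p₀)/p₁.
PN = (0.35638 − 0.24252) / 0.35638 ≈ 0.3195

PN ≈ 0.319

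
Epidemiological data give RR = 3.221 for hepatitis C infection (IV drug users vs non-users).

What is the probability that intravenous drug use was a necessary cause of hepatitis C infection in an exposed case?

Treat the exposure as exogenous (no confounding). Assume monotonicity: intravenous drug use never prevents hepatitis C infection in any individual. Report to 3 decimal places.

PN ≈ 0.690

Under exogeneity and monotonicity, PN = (RR − 1) / RR = 1 − 1/RR.
PN = (3.221 − 1) / 3.221 = 2.221 / 3.221 ≈ 0.6895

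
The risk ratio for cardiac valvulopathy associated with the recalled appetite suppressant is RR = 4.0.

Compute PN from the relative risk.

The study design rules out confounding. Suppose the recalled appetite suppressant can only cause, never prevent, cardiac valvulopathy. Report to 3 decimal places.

PN ≈ 0.750

Under exogeneity and monotonicity, PN = (RR − 1) / RR = 1 − 1/RR.
PN = (4.0 − 1) / 4.0 = 3 / 4.0 ≈ 0.7500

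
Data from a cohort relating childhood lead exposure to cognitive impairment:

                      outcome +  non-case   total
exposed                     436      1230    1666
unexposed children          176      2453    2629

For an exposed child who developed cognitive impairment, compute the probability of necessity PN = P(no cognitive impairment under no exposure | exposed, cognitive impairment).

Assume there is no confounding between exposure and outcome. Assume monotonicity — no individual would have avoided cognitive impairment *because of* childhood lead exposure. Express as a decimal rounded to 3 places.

p₁ = P(outcome | exposed) = 436/1666 = 0.2617
p₀ = P(outcome | unexposed) = 176/2629 = 0.066946
Under exogeneity and monotonicity, PN = (p₁ − p₀)/p₁.
PN = (0.2617 − 0.066946) / 0.2617 ≈ 0.7442

PN ≈ 0.744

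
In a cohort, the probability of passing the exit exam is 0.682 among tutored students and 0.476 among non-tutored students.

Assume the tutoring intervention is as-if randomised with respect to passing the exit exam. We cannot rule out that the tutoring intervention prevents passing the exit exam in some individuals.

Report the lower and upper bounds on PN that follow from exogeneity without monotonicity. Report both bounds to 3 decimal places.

Let p₁ = 0.682, p₀ = 0.476.
Under exogeneity alone the bounds on PN are max{0,(p₁−p₀)/p₁} ≤ PN ≤ min{1,(1−p₀)/p₁}.
  lower = (p₁ − p₀)/p₁ = 0.206 / 0.682 ≈ 0.3021
  upper = min{1, (1 − p₀)/p₁} = 0.524 / 0.682 ≈ 0.7683

0.302 ≤ PN ≤ 0.768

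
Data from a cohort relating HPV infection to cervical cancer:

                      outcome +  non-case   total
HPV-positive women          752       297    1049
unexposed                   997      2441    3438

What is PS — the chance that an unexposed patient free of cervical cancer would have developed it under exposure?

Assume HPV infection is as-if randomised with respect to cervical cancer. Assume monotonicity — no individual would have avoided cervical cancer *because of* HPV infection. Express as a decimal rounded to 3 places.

p₁ = P(outcome | exposed) = 752/1049 = 0.71687
p₀ = P(outcome | unexposed) = 997/3438 = 0.28999
Under exogeneity and monotonicity, PS = (p₁ − p₀) / (1 − p₀).
PS = (0.71687 − 0.28999) / (1 − 0.28999) = 0.42688 / 0.71001 ≈ 0.6012

PS ≈ 0.601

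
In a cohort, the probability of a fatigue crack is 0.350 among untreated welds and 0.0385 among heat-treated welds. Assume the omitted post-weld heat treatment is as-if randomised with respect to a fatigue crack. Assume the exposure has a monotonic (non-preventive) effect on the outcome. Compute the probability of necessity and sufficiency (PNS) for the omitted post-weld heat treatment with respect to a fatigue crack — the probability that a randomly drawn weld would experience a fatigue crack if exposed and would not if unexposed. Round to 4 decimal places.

Let p₁ = 0.35, p₀ = 0.0385.
Under exogeneity and monotonicity, PNS = p₁ − p₀.
PNS = 0.35 − 0.0385 = 0.3115

PNS ≈ 0.3115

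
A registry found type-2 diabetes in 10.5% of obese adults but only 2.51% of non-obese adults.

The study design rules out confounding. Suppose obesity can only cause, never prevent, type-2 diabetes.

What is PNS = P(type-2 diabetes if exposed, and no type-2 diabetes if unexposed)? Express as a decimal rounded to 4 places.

p₁ = 0.105, p₀ = 0.0251.
Under exogeneity and monotonicity, PNS = p₁ − p₀.
PNS = 0.105 − 0.0251 = 0.0799

PNS ≈ 0.0799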